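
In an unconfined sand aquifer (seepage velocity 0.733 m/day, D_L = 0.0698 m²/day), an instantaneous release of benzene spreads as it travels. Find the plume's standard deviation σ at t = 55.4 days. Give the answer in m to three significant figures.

Dispersive spreading gives a Gaussian with σ² = 2Dt; advection only shifts the center.
σ = √(2 × 0.0698 × 55.4) = 2.78 m.

2.78 m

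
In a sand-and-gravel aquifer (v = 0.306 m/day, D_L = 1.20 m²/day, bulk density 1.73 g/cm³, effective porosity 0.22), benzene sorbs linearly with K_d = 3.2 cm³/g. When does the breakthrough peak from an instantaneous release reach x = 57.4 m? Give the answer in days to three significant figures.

4580 days

Retardation factor R = 1 + ρ_b·K_d/n = 1 + 1.73 × 3.2/0.22 = 26.16.
Sorption retards both mechanisms: v_R = v/R = 0.01170 m/day, D_R = D/R = 0.04587 m²/day.
Peak time from v_R²t² + 2D_R t − x² = 0: t = (√(D_R² + v_R²x²) − D_R)/v_R².
√(D_R² + v_R²x²) = √(0.04587² + 0.01170² × 57.4²) = 0.6731; v_R² = 0.0001369.
t = (0.6731 − 0.04587)/0.0001369 = 4580 days.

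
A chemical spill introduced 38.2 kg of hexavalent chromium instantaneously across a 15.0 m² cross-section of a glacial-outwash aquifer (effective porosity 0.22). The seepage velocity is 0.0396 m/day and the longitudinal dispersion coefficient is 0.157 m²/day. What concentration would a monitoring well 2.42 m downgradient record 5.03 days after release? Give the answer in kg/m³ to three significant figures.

0.771 kg/m³

For an instantaneous plane source, C(x,t) = M/(n_e·A·√(4πDt)) · exp(−(x−vt)²/(4Dt)), with n_e·A the pore (flow) area.
Plume center vt = 0.0396 × 5.03 = 0.199188 m, so the well at 2.42 m is 2.220812 m downgradient of the peak.
√(4πDt) = 3.150 m, giving peak height M/(n_e·A·√(4πDt)) = 38.2/(0.22 × 15.0 × 3.150) = 3.675 kg/m³.
(x−vt)²/(4Dt) = (2.220812)²/(4 × 0.157 × 5.03) = 1.561; exp(−1.561) = 0.2099.
C = 3.675 × 0.2099 = 0.771 kg/m³.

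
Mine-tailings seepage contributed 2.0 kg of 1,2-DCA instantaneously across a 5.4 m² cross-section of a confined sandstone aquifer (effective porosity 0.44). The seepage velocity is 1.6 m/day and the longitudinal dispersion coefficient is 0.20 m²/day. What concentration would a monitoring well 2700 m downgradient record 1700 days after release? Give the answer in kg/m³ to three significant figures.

For an instantaneous plane source, C(x,t) = M/(n_e·A·√(4πDt)) · exp(−(x−vt)²/(4Dt)), with n_e·A the pore (flow) area.
Plume center vt = 1.6 × 1700 = 2720 m, so the well at 2700 m is 20 m upgradient of the peak.
√(4πDt) = 65.36 m, giving peak height M/(n_e·A·√(4πDt)) = 2.0/(0.44 × 5.4 × 65.36) = 0.01288 kg/m³.
(x−vt)²/(4Dt) = (-20)²/(4 × 0.20 × 1700) = 0.2941; exp(−0.2941) = 0.7452.
C = 0.01288 × 0.7452 = 0.00960 kg/m³.

0.00960 kg/m³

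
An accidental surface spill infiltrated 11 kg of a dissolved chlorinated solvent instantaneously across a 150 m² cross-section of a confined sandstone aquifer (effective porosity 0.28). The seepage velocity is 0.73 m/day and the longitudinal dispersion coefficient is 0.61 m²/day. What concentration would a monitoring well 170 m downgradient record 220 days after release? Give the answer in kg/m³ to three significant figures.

For an instantaneous plane source, C(x,t) = M/(n_e·A·√(4πDt)) · exp(−(x−vt)²/(4Dt)), with n_e·A the pore (flow) area.
Plume center vt = 0.73 × 220 = 160.6 m, so the well at 170 m is 9.4 m downgradient of the peak.
√(4πDt) = 41.07 m, giving peak height M/(n_e·A·√(4πDt)) = 11/(0.28 × 150 × 41.07) = 0.006377 kg/m³.
(x−vt)²/(4Dt) = (9.4)²/(4 × 0.61 × 220) = 0.1646; exp(−0.1646) = 0.8482.
C = 0.006377 × 0.8482 = 0.00541 kg/m³.

0.00541 kg/m³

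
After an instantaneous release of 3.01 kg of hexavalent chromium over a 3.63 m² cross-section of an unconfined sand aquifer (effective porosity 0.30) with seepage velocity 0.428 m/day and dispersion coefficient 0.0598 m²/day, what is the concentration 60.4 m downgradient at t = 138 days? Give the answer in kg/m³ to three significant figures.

0.257 kg/m³

For an instantaneous plane source, C(x,t) = M/(n_e·A·√(4πDt)) · exp(−(x−vt)²/(4Dt)), with n_e·A the pore (flow) area.
Plume center vt = 0.428 × 138 = 59.064 m, so the well at 60.4 m is 1.336 m downgradient of the peak.
√(4πDt) = 10.18 m, giving peak height M/(n_e·A·√(4πDt)) = 3.01/(0.30 × 3.63 × 10.18) = 0.2715 kg/m³.
(x−vt)²/(4Dt) = (1.336)²/(4 × 0.0598 × 138) = 0.05407; exp(−0.05407) = 0.9474.
C = 0.2715 × 0.9474 = 0.257 kg/m³.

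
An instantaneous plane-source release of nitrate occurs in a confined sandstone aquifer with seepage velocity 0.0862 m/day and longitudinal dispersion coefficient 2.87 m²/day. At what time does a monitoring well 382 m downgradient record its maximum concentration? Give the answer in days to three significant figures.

For the 1D instantaneous-source solution, setting ∂C/∂t = 0 at fixed x gives v²t² + 2Dt − x² = 0, so t = (√(D² + v²x²) − D)/v².
√(D² + v²x²) = √(2.87² + 0.0862² × 382²) = 33.05; v² = 0.00743044.
t = (33.05 − 2.87)/0.00743044 = 4060 days (vs. the pure-advection estimate x/v = 4430 d).

4060 days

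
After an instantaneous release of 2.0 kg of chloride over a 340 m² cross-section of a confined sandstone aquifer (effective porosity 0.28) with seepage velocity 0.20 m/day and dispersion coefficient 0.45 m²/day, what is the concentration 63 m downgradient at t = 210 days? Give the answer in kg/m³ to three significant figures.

0.000190 kg/m³

For an instantaneous plane source, C(x,t) = M/(n_e·A·√(4πDt)) · exp(−(x−vt)²/(4Dt)), with n_e·A the pore (flow) area.
Plume center vt = 0.20 × 210 = 42 m, so the well at 63 m is 21 m downgradient of the peak.
√(4πDt) = 34.46 m, giving peak height M/(n_e·A·√(4πDt)) = 2.0/(0.28 × 340 × 34.46) = 0.0006096 kg/m³.
(x−vt)²/(4Dt) = (21)²/(4 × 0.45 × 210) = 1.167; exp(−1.167) = 0.3113.
C = 0.0006096 × 0.3113 = 0.000190 kg/m³.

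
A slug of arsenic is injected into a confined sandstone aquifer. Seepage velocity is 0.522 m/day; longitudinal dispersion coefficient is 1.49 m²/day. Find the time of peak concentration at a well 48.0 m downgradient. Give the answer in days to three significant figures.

86.6 days

For the 1D instantaneous-source solution, setting ∂C/∂t = 0 at fixed x gives v²t² + 2Dt − x² = 0, so t = (√(D² + v²x²) − D)/v².
√(D² + v²x²) = √(1.49² + 0.522² × 48.0²) = 25.10; v² = 0.272484.
t = (25.10 − 1.49)/0.272484 = 86.6 days (vs. the pure-advection estimate x/v = 92.0 d).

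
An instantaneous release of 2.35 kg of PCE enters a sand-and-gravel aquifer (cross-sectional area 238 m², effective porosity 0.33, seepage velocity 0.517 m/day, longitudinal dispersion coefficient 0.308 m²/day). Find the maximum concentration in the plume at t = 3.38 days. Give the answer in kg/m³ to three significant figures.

0.00827 kg/m³

The peak of an instantaneous 1D plume sits at x = vt; there the Gaussian factor is 1 and C_max = M/(n_e·A·√(4πDt)), where n_e·A is the pore area the mass is dissolved in.
√(4πDt) = √(4π × 0.308 × 3.38) = 3.617 m, so C_max = 2.35/(0.33 × 238 × 3.617) = 0.00827 kg/m³.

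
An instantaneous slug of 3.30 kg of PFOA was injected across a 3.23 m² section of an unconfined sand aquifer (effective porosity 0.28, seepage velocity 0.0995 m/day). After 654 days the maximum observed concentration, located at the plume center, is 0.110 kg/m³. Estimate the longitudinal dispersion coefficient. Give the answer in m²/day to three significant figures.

0.134 m²/day

At the plume center C_max = M/(n_e·A·√(4πDt)), so D = M²/(4πt·(n_e·A·C_max)²).
n_e·A·C_max = 0.28 × 3.23 × 0.110 = 0.09948 kg/m.
D = 3.30²/(4π × 654 × 0.09948²) = 0.134 m²/day.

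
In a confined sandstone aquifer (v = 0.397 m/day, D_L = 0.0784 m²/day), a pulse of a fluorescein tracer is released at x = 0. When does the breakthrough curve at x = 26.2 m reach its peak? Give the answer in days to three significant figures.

For the 1D instantaneous-source solution, setting ∂C/∂t = 0 at fixed x gives v²t² + 2Dt − x² = 0, so t = (√(D² + v²x²) − D)/v².
√(D² + v²x²) = √(0.0784² + 0.397² × 26.2²) = 10.40; v² = 0.157609.
t = (10.40 − 0.0784)/0.157609 = 65.5 days (vs. the pure-advection estimate x/v = 66.0 d).

65.5 days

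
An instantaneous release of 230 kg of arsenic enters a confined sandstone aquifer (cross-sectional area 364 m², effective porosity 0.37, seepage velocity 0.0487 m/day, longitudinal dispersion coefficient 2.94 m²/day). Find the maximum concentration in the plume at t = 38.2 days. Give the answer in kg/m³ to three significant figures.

0.0455 kg/m³

The peak of an instantaneous 1D plume sits at x = vt; there the Gaussian factor is 1 and C_max = M/(n_e·A·√(4πDt)), where n_e·A is the pore area the mass is dissolved in.
√(4πDt) = √(4π × 2.94 × 38.2) = 37.57 m, so C_max = 230/(0.37 × 364 × 37.57) = 0.0455 kg/m³.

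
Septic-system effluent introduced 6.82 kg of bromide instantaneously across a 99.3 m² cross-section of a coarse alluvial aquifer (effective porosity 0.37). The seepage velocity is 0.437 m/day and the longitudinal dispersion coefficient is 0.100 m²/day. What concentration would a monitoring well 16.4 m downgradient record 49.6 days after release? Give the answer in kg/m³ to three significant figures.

0.00578 kg/m³

For an instantaneous plane source, C(x,t) = M/(n_e·A·√(4πDt)) · exp(−(x−vt)²/(4Dt)), with n_e·A the pore (flow) area.
Plume center vt = 0.437 × 49.6 = 21.6752 m, so the well at 16.4 m is 5.2752 m upgradient of the peak.
√(4πDt) = 7.895 m, giving peak height M/(n_e·A·√(4πDt)) = 6.82/(0.37 × 99.3 × 7.895) = 0.02351 kg/m³.
(x−vt)²/(4Dt) = (-5.2752)²/(4 × 0.100 × 49.6) = 1.403; exp(−1.403) = 0.2459.
C = 0.02351 × 0.2459 = 0.00578 kg/m³.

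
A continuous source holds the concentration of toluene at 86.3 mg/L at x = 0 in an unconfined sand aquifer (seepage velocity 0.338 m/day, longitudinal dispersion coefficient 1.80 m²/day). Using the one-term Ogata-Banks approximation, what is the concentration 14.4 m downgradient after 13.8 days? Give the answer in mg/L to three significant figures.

For a continuous step input, C/C₀ ≈ ½·erfc((x−vt)/(2√(Dt))).
vt = 0.338 × 13.8 = 4.6644 m and 2√(Dt) = 2√(1.80 × 13.8) = 9.968 m.
Argument (x−vt)/(2√(Dt)) = (14.4 − 4.6644)/9.968 = 0.9767; ½·erfc(0.9767) = 0.08360.
C = 86.3 × 0.08360 = 7.21 mg/L.

7.21 mg/L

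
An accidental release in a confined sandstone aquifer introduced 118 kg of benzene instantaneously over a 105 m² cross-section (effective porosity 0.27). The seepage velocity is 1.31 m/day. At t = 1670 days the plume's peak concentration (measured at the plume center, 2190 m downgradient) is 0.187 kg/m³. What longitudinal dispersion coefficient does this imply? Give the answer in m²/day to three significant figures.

At the plume center C_max = M/(n_e·A·√(4πDt)), so D = M²/(4πt·(n_e·A·C_max)²).
n_e·A·C_max = 0.27 × 105 × 0.187 = 5.301 kg/m.
D = 118²/(4π × 1670 × 5.301²) = 0.0236 m²/day.

0.0236 m²/day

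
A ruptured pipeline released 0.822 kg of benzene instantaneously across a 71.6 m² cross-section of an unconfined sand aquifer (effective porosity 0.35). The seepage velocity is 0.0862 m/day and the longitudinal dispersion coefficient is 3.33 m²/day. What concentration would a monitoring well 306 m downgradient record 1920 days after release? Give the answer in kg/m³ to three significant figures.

For an instantaneous plane source, C(x,t) = M/(n_e·A·√(4πDt)) · exp(−(x−vt)²/(4Dt)), with n_e·A the pore (flow) area.
Plume center vt = 0.0862 × 1920 = 165.504 m, so the well at 306 m is 140.496 m downgradient of the peak.
√(4πDt) = 283.5 m, giving peak height M/(n_e·A·√(4πDt)) = 0.822/(0.35 × 71.6 × 283.5) = 0.0001157 kg/m³.
(x−vt)²/(4Dt) = (140.496)²/(4 × 3.33 × 1920) = 0.7718; exp(−0.7718) = 0.4622.
C = 0.0001157 × 0.4622 = 5.35e-05 kg/m³.

5.35e-05 kg/m³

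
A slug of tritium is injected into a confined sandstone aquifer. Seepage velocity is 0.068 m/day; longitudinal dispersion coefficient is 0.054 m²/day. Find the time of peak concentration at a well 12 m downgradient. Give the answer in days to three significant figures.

For the 1D instantaneous-source solution, setting ∂C/∂t = 0 at fixed x gives v²t² + 2Dt − x² = 0, so t = (√(D² + v²x²) − D)/v².
√(D² + v²x²) = √(0.054² + 0.068² × 12²) = 0.8178; v² = 0.004624.
t = (0.8178 − 0.054)/0.004624 = 165 days (vs. the pure-advection estimate x/v = 176 d).

165 days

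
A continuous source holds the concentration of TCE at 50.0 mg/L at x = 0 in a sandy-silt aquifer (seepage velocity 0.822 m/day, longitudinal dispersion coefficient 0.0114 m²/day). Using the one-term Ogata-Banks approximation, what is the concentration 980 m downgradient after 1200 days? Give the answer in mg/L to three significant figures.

For a continuous step input, C/C₀ ≈ ½·erfc((x−vt)/(2√(Dt))).
vt = 0.822 × 1200 = 986.4 m and 2√(Dt) = 2√(0.0114 × 1200) = 7.397 m.
Argument (x−vt)/(2√(Dt)) = (980 − 986.4)/7.397 = -0.8652; ½·erfc(-0.8652) = 0.8894.
C = 50.0 × 0.8894 = 44.5 mg/L.

44.5 mg/L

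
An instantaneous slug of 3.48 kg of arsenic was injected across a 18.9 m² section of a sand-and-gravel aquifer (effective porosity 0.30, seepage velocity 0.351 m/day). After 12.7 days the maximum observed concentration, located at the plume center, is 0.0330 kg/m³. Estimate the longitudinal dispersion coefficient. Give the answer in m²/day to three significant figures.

At the plume center C_max = M/(n_e·A·√(4πDt)), so D = M²/(4πt·(n_e·A·C_max)²).
n_e·A·C_max = 0.30 × 18.9 × 0.0330 = 0.1871 kg/m.
D = 3.48²/(4π × 12.7 × 0.1871²) = 2.17 m²/day.

2.17 m²/day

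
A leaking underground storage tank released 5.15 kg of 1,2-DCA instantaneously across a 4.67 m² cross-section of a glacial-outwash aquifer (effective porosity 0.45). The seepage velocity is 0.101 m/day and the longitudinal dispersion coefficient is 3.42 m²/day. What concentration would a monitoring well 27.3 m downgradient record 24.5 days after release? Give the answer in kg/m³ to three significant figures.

For an instantaneous plane source, C(x,t) = M/(n_e·A·√(4πDt)) · exp(−(x−vt)²/(4Dt)), with n_e·A the pore (flow) area.
Plume center vt = 0.101 × 24.5 = 2.4745 m, so the well at 27.3 m is 24.8255 m downgradient of the peak.
√(4πDt) = 32.45 m, giving peak height M/(n_e·A·√(4πDt)) = 5.15/(0.45 × 4.67 × 32.45) = 0.07552 kg/m³.
(x−vt)²/(4Dt) = (24.8255)²/(4 × 3.42 × 24.5) = 1.839; exp(−1.839) = 0.1590.
C = 0.07552 × 0.1590 = 0.0120 kg/m³.

0.0120 kg/m³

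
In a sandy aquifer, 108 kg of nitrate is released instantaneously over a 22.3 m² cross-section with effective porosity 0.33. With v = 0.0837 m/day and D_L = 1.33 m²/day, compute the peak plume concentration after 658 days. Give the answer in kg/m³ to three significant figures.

0.140 kg/m³

The peak of an instantaneous 1D plume sits at x = vt; there the Gaussian factor is 1 and C_max = M/(n_e·A·√(4πDt)), where n_e·A is the pore area the mass is dissolved in.
√(4πDt) = √(4π × 1.33 × 658) = 104.9 m, so C_max = 108/(0.33 × 22.3 × 104.9) = 0.140 kg/m³.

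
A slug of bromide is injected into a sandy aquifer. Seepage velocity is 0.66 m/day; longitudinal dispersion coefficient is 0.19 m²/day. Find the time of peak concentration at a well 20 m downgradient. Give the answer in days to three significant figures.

For the 1D instantaneous-source solution, setting ∂C/∂t = 0 at fixed x gives v²t² + 2Dt − x² = 0, so t = (√(D² + v²x²) − D)/v².
√(D² + v²x²) = √(0.19² + 0.66² × 20²) = 13.20; v² = 0.4356.
t = (13.20 − 0.19)/0.4356 = 29.9 days (vs. the pure-advection estimate x/v = 30.3 d).

29.9 days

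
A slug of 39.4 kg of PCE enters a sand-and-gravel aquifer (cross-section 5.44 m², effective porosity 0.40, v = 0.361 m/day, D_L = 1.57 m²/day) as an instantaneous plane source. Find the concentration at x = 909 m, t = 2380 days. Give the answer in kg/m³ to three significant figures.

For an instantaneous plane source, C(x,t) = M/(n_e·A·√(4πDt)) · exp(−(x−vt)²/(4Dt)), with n_e·A the pore (flow) area.
Plume center vt = 0.361 × 2380 = 859.18 m, so the well at 909 m is 49.82 m downgradient of the peak.
√(4πDt) = 216.7 m, giving peak height M/(n_e·A·√(4πDt)) = 39.4/(0.40 × 5.44 × 216.7) = 0.08356 kg/m³.
(x−vt)²/(4Dt) = (49.82)²/(4 × 1.57 × 2380) = 0.1661; exp(−0.1661) = 0.8470.
C = 0.08356 × 0.8470 = 0.0708 kg/m³.

0.0708 kg/m³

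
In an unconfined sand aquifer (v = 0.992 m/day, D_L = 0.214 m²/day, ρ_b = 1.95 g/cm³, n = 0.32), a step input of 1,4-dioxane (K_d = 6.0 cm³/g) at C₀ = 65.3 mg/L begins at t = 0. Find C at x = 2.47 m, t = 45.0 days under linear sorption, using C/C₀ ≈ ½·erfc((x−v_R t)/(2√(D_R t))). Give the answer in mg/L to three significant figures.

2.40 mg/L

Retardation factor R = 1 + ρ_b·K_d/n = 1 + 1.95 × 6.0/0.32 = 37.56.
Sorption retards both mechanisms: v_R = v/R = 0.02641 m/day, D_R = D/R = 0.005698 m²/day.
v_R·t = 0.02641 × 45.0 = 1.18845 m; 2√(D_R t) = 1.013 m; argument = (2.47 − 1.18845)/1.013 = 1.265.
C = C₀ × ½·erfc(1.265) = 65.3 × 0.03681 = 2.40 mg/L.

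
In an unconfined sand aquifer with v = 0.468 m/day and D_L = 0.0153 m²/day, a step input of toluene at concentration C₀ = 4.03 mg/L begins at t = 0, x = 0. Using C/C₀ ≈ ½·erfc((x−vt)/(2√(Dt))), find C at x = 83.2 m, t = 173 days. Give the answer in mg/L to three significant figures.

For a continuous step input, C/C₀ ≈ ½·erfc((x−vt)/(2√(Dt))).
vt = 0.468 × 173 = 80.964 m and 2√(Dt) = 2√(0.0153 × 173) = 3.254 m.
Argument (x−vt)/(2√(Dt)) = (83.2 − 80.964)/3.254 = 0.6872; ½·erfc(0.6872) = 0.1656.
C = 4.03 × 0.1656 = 0.667 mg/L.

0.667 mg/L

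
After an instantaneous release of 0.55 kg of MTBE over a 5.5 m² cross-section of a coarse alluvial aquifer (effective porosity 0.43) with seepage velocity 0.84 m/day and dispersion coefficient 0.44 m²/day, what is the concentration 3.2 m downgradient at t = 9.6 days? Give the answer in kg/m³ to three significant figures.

For an instantaneous plane source, C(x,t) = M/(n_e·A·√(4πDt)) · exp(−(x−vt)²/(4Dt)), with n_e·A the pore (flow) area.
Plume center vt = 0.84 × 9.6 = 8.064 m, so the well at 3.2 m is 4.864 m upgradient of the peak.
√(4πDt) = 7.286 m, giving peak height M/(n_e·A·√(4πDt)) = 0.55/(0.43 × 5.5 × 7.286) = 0.03192 kg/m³.
(x−vt)²/(4Dt) = (-4.864)²/(4 × 0.44 × 9.6) = 1.400; exp(−1.400) = 0.2466.
C = 0.03192 × 0.2466 = 0.00787 kg/m³.

0.00787 kg/m³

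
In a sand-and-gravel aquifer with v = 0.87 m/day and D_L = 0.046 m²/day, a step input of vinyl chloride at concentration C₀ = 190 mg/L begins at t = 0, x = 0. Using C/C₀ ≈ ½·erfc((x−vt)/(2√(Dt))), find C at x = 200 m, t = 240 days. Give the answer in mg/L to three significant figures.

For a continuous step input, C/C₀ ≈ ½·erfc((x−vt)/(2√(Dt))).
vt = 0.87 × 240 = 208.8 m and 2√(Dt) = 2√(0.046 × 240) = 6.645 m.
Argument (x−vt)/(2√(Dt)) = (200 − 208.8)/6.645 = -1.324; ½·erfc(-1.324) = 0.9694.
C = 190 × 0.9694 = 184 mg/L.

184 mg/L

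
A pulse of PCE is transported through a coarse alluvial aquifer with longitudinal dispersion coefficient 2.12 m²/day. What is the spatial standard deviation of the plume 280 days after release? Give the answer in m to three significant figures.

34.5 m

Dispersive spreading gives a Gaussian with σ² = 2Dt; advection only shifts the center.
σ = √(2 × 2.12 × 280) = 34.5 m.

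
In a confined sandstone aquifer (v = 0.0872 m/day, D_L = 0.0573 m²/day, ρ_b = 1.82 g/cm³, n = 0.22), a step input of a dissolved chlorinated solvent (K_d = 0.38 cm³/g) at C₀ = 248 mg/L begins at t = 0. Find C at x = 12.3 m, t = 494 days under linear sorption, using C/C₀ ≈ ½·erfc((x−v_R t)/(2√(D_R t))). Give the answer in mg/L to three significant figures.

75.2 mg/L

Retardation factor R = 1 + ρ_b·K_d/n = 1 + 1.82 × 0.38/0.22 = 4.144.
Sorption retards both mechanisms: v_R = v/R = 0.02104 m/day, D_R = D/R = 0.01383 m²/day.
v_R·t = 0.02104 × 494 = 10.39376 m; 2√(D_R t) = 5.228 m; argument = (12.3 − 10.39376)/5.228 = 0.3646.
C = C₀ × ½·erfc(0.3646) = 248 × 0.3031 = 75.2 mg/L.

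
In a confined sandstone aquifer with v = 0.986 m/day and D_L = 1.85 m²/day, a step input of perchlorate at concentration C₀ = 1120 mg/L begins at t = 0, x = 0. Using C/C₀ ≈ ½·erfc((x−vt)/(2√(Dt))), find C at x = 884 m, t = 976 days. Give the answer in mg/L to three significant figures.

For a continuous step input, C/C₀ ≈ ½·erfc((x−vt)/(2√(Dt))).
vt = 0.986 × 976 = 962.336 m and 2√(Dt) = 2√(1.85 × 976) = 84.98 m.
Argument (x−vt)/(2√(Dt)) = (884 − 962.336)/84.98 = -0.9218; ½·erfc(-0.9218) = 0.9038.
C = 1120 × 0.9038 = 1010 mg/L.

1010 mg/L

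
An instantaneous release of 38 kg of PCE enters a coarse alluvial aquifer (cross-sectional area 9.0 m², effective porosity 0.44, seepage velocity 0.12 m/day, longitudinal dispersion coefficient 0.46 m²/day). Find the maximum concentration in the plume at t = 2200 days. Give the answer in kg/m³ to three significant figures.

The peak of an instantaneous 1D plume sits at x = vt; there the Gaussian factor is 1 and C_max = M/(n_e·A·√(4πDt)), where n_e·A is the pore area the mass is dissolved in.
√(4πDt) = √(4π × 0.46 × 2200) = 112.8 m, so C_max = 38/(0.44 × 9.0 × 112.8) = 0.0851 kg/m³.

0.0851 kg/m³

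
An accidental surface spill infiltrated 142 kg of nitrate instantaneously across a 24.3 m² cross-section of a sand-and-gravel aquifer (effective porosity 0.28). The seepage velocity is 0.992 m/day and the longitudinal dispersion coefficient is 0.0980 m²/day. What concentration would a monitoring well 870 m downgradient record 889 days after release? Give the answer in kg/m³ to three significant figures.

For an instantaneous plane source, C(x,t) = M/(n_e·A·√(4πDt)) · exp(−(x−vt)²/(4Dt)), with n_e·A the pore (flow) area.
Plume center vt = 0.992 × 889 = 881.888 m, so the well at 870 m is 11.888 m upgradient of the peak.
√(4πDt) = 33.09 m, giving peak height M/(n_e·A·√(4πDt)) = 142/(0.28 × 24.3 × 33.09) = 0.6307 kg/m³.
(x−vt)²/(4Dt) = (-11.888)²/(4 × 0.0980 × 889) = 0.4055; exp(−0.4055) = 0.6666.
C = 0.6307 × 0.6666 = 0.420 kg/m³.

0.420 kg/m³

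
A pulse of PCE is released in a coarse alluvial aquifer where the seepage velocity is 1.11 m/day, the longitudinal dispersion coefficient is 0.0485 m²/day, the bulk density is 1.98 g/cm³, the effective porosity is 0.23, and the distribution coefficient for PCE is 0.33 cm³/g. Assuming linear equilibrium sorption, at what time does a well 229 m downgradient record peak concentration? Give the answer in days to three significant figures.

792 days

Retardation factor R = 1 + ρ_b·K_d/n = 1 + 1.98 × 0.33/0.23 = 3.841.
Sorption retards both mechanisms: v_R = v/R = 0.2890 m/day, D_R = D/R = 0.01263 m²/day.
Peak time from v_R²t² + 2D_R t − x² = 0: t = (√(D_R² + v_R²x²) − D_R)/v_R².
√(D_R² + v_R²x²) = √(0.01263² + 0.2890² × 229²) = 66.18; v_R² = 0.08352.
t = (66.18 − 0.01263)/0.08352 = 792 days.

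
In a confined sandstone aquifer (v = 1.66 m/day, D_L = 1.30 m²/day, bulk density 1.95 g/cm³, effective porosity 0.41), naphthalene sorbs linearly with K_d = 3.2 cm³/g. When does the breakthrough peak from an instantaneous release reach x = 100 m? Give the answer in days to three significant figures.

Retardation factor R = 1 + ρ_b·K_d/n = 1 + 1.95 × 3.2/0.41 = 16.22.
Sorption retards both mechanisms: v_R = v/R = 0.1023 m/day, D_R = D/R = 0.08015 m²/day.
Peak time from v_R²t² + 2D_R t − x² = 0: t = (√(D_R² + v_R²x²) − D_R)/v_R².
√(D_R² + v_R²x²) = √(0.08015² + 0.1023² × 100²) = 10.23; v_R² = 0.01047.
t = (10.23 − 0.08015)/0.01047 = 969 days.

969 days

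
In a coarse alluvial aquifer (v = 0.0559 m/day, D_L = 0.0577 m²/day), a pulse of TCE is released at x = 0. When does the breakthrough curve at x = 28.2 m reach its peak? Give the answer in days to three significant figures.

486 days

For the 1D instantaneous-source solution, setting ∂C/∂t = 0 at fixed x gives v²t² + 2Dt − x² = 0, so t = (√(D² + v²x²) − D)/v².
√(D² + v²x²) = √(0.0577² + 0.0559² × 28.2²) = 1.577; v² = 0.00312481.
t = (1.577 − 0.0577)/0.00312481 = 486 days (vs. the pure-advection estimate x/v = 504 d).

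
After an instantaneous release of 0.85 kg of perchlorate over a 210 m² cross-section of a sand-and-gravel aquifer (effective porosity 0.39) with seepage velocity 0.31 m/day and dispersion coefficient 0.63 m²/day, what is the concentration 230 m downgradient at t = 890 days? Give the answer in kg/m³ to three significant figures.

For an instantaneous plane source, C(x,t) = M/(n_e·A·√(4πDt)) · exp(−(x−vt)²/(4Dt)), with n_e·A the pore (flow) area.
Plume center vt = 0.31 × 890 = 275.9 m, so the well at 230 m is 45.9 m upgradient of the peak.
√(4πDt) = 83.94 m, giving peak height M/(n_e·A·√(4πDt)) = 0.85/(0.39 × 210 × 83.94) = 0.0001236 kg/m³.
(x−vt)²/(4Dt) = (-45.9)²/(4 × 0.63 × 890) = 0.9394; exp(−0.9394) = 0.3909.
C = 0.0001236 × 0.3909 = 4.83e-05 kg/m³.

4.83e-05 kg/m³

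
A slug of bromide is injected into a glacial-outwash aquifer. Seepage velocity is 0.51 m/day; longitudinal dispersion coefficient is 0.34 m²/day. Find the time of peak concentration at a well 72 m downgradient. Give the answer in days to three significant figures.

140 days

For the 1D instantaneous-source solution, setting ∂C/∂t = 0 at fixed x gives v²t² + 2Dt − x² = 0, so t = (√(D² + v²x²) − D)/v².
√(D² + v²x²) = √(0.34² + 0.51² × 72²) = 36.72; v² = 0.2601.
t = (36.72 − 0.34)/0.2601 = 140 days (vs. the pure-advection estimate x/v = 141 d).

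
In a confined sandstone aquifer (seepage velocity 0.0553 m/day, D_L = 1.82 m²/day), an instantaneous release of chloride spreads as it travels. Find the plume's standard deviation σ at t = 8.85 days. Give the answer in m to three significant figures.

5.68 m

Dispersive spreading gives a Gaussian with σ² = 2Dt; advection only shifts the center.
σ = √(2 × 1.82 × 8.85) = 5.68 m.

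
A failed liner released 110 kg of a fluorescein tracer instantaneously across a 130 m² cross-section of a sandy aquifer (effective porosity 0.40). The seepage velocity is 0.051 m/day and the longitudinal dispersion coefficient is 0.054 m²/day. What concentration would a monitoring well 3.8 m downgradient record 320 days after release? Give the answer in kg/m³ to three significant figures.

0.0149 kg/m³

For an instantaneous plane source, C(x,t) = M/(n_e·A·√(4πDt)) · exp(−(x−vt)²/(4Dt)), with n_e·A the pore (flow) area.
Plume center vt = 0.051 × 320 = 16.32 m, so the well at 3.8 m is 12.52 m upgradient of the peak.
√(4πDt) = 14.74 m, giving peak height M/(n_e·A·√(4πDt)) = 110/(0.40 × 130 × 14.74) = 0.1435 kg/m³.
(x−vt)²/(4Dt) = (-12.52)²/(4 × 0.054 × 320) = 2.268; exp(−2.268) = 0.1035.
C = 0.1435 × 0.1035 = 0.0149 kg/m³.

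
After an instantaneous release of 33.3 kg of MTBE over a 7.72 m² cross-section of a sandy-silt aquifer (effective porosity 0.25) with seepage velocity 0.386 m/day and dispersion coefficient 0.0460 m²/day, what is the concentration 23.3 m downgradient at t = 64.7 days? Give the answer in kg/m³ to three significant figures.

2.23 kg/m³

For an instantaneous plane source, C(x,t) = M/(n_e·A·√(4πDt)) · exp(−(x−vt)²/(4Dt)), with n_e·A the pore (flow) area.
Plume center vt = 0.386 × 64.7 = 24.9742 m, so the well at 23.3 m is 1.6742 m upgradient of the peak.
√(4πDt) = 6.116 m, giving peak height M/(n_e·A·√(4πDt)) = 33.3/(0.25 × 7.72 × 6.116) = 2.821 kg/m³.
(x−vt)²/(4Dt) = (-1.6742)²/(4 × 0.0460 × 64.7) = 0.2354; exp(−0.2354) = 0.7903.
C = 2.821 × 0.7903 = 2.23 kg/m³.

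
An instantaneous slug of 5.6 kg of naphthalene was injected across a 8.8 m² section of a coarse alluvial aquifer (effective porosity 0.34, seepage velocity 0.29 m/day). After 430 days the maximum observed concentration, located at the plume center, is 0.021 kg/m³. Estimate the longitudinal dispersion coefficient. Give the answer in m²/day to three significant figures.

At the plume center C_max = M/(n_e·A·√(4πDt)), so D = M²/(4πt·(n_e·A·C_max)²).
n_e·A·C_max = 0.34 × 8.8 × 0.021 = 0.06283 kg/m.
D = 5.6²/(4π × 430 × 0.06283²) = 1.47 m²/day.

1.47 m²/day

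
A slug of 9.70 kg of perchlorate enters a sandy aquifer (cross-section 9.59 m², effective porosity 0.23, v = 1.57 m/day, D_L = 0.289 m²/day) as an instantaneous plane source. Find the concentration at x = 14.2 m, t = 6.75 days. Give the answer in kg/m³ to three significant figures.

0.168 kg/m³

For an instantaneous plane source, C(x,t) = M/(n_e·A·√(4πDt)) · exp(−(x−vt)²/(4Dt)), with n_e·A the pore (flow) area.
Plume center vt = 1.57 × 6.75 = 10.5975 m, so the well at 14.2 m is 3.6025 m downgradient of the peak.
√(4πDt) = 4.951 m, giving peak height M/(n_e·A·√(4πDt)) = 9.70/(0.23 × 9.59 × 4.951) = 0.8882 kg/m³.
(x−vt)²/(4Dt) = (3.6025)²/(4 × 0.289 × 6.75) = 1.663; exp(−1.663) = 0.1896.
C = 0.8882 × 0.1896 = 0.168 kg/m³.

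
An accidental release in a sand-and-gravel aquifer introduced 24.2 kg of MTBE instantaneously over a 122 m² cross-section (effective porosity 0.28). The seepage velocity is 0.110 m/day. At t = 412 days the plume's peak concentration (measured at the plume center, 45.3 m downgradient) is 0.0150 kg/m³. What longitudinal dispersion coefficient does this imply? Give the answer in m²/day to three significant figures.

At the plume center C_max = M/(n_e·A·√(4πDt)), so D = M²/(4πt·(n_e·A·C_max)²).
n_e·A·C_max = 0.28 × 122 × 0.0150 = 0.5124 kg/m.
D = 24.2²/(4π × 412 × 0.5124²) = 0.431 m²/day.

0.431 m²/day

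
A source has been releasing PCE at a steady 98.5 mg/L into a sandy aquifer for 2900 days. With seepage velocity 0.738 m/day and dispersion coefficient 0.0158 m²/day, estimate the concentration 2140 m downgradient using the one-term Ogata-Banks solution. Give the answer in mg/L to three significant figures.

For a continuous step input, C/C₀ ≈ ½·erfc((x−vt)/(2√(Dt))).
vt = 0.738 × 2900 = 2140.2 m and 2√(Dt) = 2√(0.0158 × 2900) = 13.54 m.
Argument (x−vt)/(2√(Dt)) = (2140 − 2140.2)/13.54 = -0.01477; ½·erfc(-0.01477) = 0.5083.
C = 98.5 × 0.5083 = 50.1 mg/L.

50.1 mg/L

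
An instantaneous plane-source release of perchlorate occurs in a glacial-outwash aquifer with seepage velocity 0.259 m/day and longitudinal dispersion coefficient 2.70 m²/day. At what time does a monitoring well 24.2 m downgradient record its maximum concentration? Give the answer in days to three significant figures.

For the 1D instantaneous-source solution, setting ∂C/∂t = 0 at fixed x gives v²t² + 2Dt − x² = 0, so t = (√(D² + v²x²) − D)/v².
√(D² + v²x²) = √(2.70² + 0.259² × 24.2²) = 6.825; v² = 0.067081.
t = (6.825 − 2.70)/0.067081 = 61.5 days (vs. the pure-advection estimate x/v = 93.4 d).

61.5 days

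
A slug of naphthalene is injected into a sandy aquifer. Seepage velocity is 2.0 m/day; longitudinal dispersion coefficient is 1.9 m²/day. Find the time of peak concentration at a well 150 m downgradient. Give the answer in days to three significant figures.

74.5 days

For the 1D instantaneous-source solution, setting ∂C/∂t = 0 at fixed x gives v²t² + 2Dt − x² = 0, so t = (√(D² + v²x²) − D)/v².
√(D² + v²x²) = √(1.9² + 2.0² × 150²) = 300.0; v² = 4.
t = (300.0 − 1.9)/4 = 74.5 days (vs. the pure-advection estimate x/v = 75.0 d).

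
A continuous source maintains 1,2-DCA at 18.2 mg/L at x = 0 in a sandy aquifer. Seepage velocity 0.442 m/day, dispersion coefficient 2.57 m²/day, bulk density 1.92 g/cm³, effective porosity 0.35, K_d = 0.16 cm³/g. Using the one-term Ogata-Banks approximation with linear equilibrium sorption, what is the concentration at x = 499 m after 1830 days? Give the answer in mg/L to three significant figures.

Retardation factor R = 1 + ρ_b·K_d/n = 1 + 1.92 × 0.16/0.35 = 1.878.
Sorption retards both mechanisms: v_R = v/R = 0.2354 m/day, D_R = D/R = 1.368 m²/day.
v_R·t = 0.2354 × 1830 = 430.782 m; 2√(D_R t) = 100.1 m; argument = (499 − 430.782)/100.1 = 0.6815.
C = C₀ × ½·erfc(0.6815) = 18.2 × 0.1676 = 3.05 mg/L.

3.05 mg/L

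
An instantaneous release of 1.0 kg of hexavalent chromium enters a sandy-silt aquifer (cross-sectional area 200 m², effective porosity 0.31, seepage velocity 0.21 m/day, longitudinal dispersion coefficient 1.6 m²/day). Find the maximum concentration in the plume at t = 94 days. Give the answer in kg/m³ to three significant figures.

0.000371 kg/m³

The peak of an instantaneous 1D plume sits at x = vt; there the Gaussian factor is 1 and C_max = M/(n_e·A·√(4πDt)), where n_e·A is the pore area the mass is dissolved in.
√(4πDt) = √(4π × 1.6 × 94) = 43.47 m, so C_max = 1.0/(0.31 × 200 × 43.47) = 0.000371 kg/m³.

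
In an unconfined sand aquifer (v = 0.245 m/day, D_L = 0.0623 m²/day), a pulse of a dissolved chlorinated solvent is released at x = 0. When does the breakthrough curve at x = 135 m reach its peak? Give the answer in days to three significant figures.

550 days

For the 1D instantaneous-source solution, setting ∂C/∂t = 0 at fixed x gives v²t² + 2Dt − x² = 0, so t = (√(D² + v²x²) − D)/v².
√(D² + v²x²) = √(0.0623² + 0.245² × 135²) = 33.08; v² = 0.060025.
t = (33.08 − 0.0623)/0.060025 = 550 days (vs. the pure-advection estimate x/v = 551 d).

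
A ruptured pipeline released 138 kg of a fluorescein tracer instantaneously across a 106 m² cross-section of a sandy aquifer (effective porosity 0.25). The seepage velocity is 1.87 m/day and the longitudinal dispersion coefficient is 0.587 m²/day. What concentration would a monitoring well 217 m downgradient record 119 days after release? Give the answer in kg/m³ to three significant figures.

For an instantaneous plane source, C(x,t) = M/(n_e·A·√(4πDt)) · exp(−(x−vt)²/(4Dt)), with n_e·A the pore (flow) area.
Plume center vt = 1.87 × 119 = 222.53 m, so the well at 217 m is 5.53 m upgradient of the peak.
√(4πDt) = 29.63 m, giving peak height M/(n_e·A·√(4πDt)) = 138/(0.25 × 106 × 29.63) = 0.1758 kg/m³.
(x−vt)²/(4Dt) = (-5.53)²/(4 × 0.587 × 119) = 0.1094; exp(−0.1094) = 0.8964.
C = 0.1758 × 0.8964 = 0.158 kg/m³.

0.158 kg/m³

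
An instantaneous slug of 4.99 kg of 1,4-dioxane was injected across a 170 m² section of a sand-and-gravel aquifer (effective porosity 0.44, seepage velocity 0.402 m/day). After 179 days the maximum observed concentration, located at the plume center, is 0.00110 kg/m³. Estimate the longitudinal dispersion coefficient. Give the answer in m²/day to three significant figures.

At the plume center C_max = M/(n_e·A·√(4πDt)), so D = M²/(4πt·(n_e·A·C_max)²).
n_e·A·C_max = 0.44 × 170 × 0.00110 = 0.08228 kg/m.
D = 4.99²/(4π × 179 × 0.08228²) = 1.64 m²/day.

1.64 m²/day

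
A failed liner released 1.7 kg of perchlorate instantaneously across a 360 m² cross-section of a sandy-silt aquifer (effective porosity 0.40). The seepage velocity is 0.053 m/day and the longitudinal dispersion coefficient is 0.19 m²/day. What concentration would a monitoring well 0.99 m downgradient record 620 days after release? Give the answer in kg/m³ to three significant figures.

3.55e-05 kg/m³

For an instantaneous plane source, C(x,t) = M/(n_e·A·√(4πDt)) · exp(−(x−vt)²/(4Dt)), with n_e·A the pore (flow) area.
Plume center vt = 0.053 × 620 = 32.86 m, so the well at 0.99 m is 31.87 m upgradient of the peak.
√(4πDt) = 38.47 m, giving peak height M/(n_e·A·√(4πDt)) = 1.7/(0.40 × 360 × 38.47) = 0.0003069 kg/m³.
(x−vt)²/(4Dt) = (-31.87)²/(4 × 0.19 × 620) = 2.156; exp(−2.156) = 0.1158.
C = 0.0003069 × 0.1158 = 3.55e-05 kg/m³.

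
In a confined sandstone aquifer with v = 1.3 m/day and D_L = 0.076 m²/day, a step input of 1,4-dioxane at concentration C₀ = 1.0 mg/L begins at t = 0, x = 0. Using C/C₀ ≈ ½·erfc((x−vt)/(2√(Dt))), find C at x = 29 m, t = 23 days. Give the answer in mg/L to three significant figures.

For a continuous step input, C/C₀ ≈ ½·erfc((x−vt)/(2√(Dt))).
vt = 1.3 × 23 = 29.9 m and 2√(Dt) = 2√(0.076 × 23) = 2.644 m.
Argument (x−vt)/(2√(Dt)) = (29 − 29.9)/2.644 = -0.3404; ½·erfc(-0.3404) = 0.6849.
C = 1.0 × 0.6849 = 0.685 mg/L.

0.685 mg/L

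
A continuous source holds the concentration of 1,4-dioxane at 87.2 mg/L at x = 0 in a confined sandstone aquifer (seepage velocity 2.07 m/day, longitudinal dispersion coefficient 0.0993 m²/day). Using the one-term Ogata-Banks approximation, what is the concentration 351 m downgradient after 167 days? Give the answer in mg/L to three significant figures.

For a continuous step input, C/C₀ ≈ ½·erfc((x−vt)/(2√(Dt))).
vt = 2.07 × 167 = 345.69 m and 2√(Dt) = 2√(0.0993 × 167) = 8.144 m.
Argument (x−vt)/(2√(Dt)) = (351 − 345.69)/8.144 = 0.6520; ½·erfc(0.6520) = 0.1782.
C = 87.2 × 0.1782 = 15.5 mg/L.

15.5 mg/L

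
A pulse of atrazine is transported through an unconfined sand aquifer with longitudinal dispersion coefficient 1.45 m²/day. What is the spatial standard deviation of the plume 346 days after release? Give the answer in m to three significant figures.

Dispersive spreading gives a Gaussian with σ² = 2Dt; advection only shifts the center.
σ = √(2 × 1.45 × 346) = 31.7 m.

31.7 m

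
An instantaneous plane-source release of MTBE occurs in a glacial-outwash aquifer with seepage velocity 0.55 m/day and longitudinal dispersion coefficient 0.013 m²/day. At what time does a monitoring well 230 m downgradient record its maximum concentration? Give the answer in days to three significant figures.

418 days

For the 1D instantaneous-source solution, setting ∂C/∂t = 0 at fixed x gives v²t² + 2Dt − x² = 0, so t = (√(D² + v²x²) − D)/v².
√(D² + v²x²) = √(0.013² + 0.55² × 230²) = 126.5; v² = 0.3025.
t = (126.5 − 0.013)/0.3025 = 418 days (vs. the pure-advection estimate x/v = 418 d).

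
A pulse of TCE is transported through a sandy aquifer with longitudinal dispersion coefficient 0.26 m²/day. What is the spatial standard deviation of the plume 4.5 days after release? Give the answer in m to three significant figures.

1.53 m

Dispersive spreading gives a Gaussian with σ² = 2Dt; advection only shifts the center.
σ = √(2 × 0.26 × 4.5) = 1.53 m.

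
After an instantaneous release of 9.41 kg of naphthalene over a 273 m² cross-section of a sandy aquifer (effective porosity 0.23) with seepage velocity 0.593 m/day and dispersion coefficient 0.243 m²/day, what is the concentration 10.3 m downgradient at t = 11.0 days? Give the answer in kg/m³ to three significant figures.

0.00681 kg/m³

For an instantaneous plane source, C(x,t) = M/(n_e·A·√(4πDt)) · exp(−(x−vt)²/(4Dt)), with n_e·A the pore (flow) area.
Plume center vt = 0.593 × 11.0 = 6.523 m, so the well at 10.3 m is 3.777 m downgradient of the peak.
√(4πDt) = 5.796 m, giving peak height M/(n_e·A·√(4πDt)) = 9.41/(0.23 × 273 × 5.796) = 0.02586 kg/m³.
(x−vt)²/(4Dt) = (3.777)²/(4 × 0.243 × 11.0) = 1.334; exp(−1.334) = 0.2634.
C = 0.02586 × 0.2634 = 0.00681 kg/m³.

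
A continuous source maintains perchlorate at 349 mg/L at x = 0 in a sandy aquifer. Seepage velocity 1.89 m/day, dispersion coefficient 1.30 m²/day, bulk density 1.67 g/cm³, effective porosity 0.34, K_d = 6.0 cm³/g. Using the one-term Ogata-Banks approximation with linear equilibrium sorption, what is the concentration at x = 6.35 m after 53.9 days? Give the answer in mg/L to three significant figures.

28.1 mg/L

Retardation factor R = 1 + ρ_b·K_d/n = 1 + 1.67 × 6.0/0.34 = 30.47.
Sorption retards both mechanisms: v_R = v/R = 0.06203 m/day, D_R = D/R = 0.04266 m²/day.
v_R·t = 0.06203 × 53.9 = 3.343417 m; 2√(D_R t) = 3.033 m; argument = (6.35 − 3.343417)/3.033 = 0.9913.
C = C₀ × ½·erfc(0.9913) = 349 × 0.08047 = 28.1 mg/L.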